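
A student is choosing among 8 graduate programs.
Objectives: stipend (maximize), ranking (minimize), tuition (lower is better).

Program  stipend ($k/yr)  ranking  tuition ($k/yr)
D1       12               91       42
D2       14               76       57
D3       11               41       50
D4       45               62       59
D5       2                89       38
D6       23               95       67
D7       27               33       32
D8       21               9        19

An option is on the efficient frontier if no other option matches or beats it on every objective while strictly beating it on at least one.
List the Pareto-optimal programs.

D4, D7, D8

D1: dominated by D7 (stipend 27≥12, ranking 33≤91, tuition 32≤42).
D2: dominated by D7 (stipend 27≥14, ranking 33≤76, tuition 32≤57).
D3: dominated by D7 (stipend 27≥11, ranking 33≤41, tuition 32≤50).
D4: not dominated (best stipend).
D5: dominated by D7 (stipend 27≥2, ranking 33≤89, tuition 32≤38).
D6: dominated by D4 (stipend 45≥23, ranking 62≤95, tuition 59≤67).
D7: not dominated.
D8: not dominated (best ranking).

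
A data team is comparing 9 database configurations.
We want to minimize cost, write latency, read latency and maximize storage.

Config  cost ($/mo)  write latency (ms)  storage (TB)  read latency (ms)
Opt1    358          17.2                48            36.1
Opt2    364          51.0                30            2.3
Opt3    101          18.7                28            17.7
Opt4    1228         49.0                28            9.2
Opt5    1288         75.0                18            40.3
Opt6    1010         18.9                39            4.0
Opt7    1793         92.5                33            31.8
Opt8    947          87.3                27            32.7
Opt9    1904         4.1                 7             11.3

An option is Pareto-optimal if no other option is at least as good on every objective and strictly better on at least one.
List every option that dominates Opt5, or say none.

Opt1: cost 358≤1288, write latency 17.2≤75.0, storage 48≥18, read latency 36.1≤40.3 — dominates Opt5.
Opt2: cost 364≤1288, write latency 51.0≤75.0, storage 30≥18, read latency 2.3≤40.3 — dominates Opt5.
Opt3: cost 101≤1288, write latency 18.7≤75.0, storage 28≥18, read latency 17.7≤40.3 — dominates Opt5.
Opt4: cost 1228≤1288, write latency 49.0≤75.0, storage 28≥18, read latency 9.2≤40.3 — dominates Opt5.
Opt6: cost 1010≤1288, write latency 18.9≤75.0, storage 39≥18, read latency 4.0≤40.3 — dominates Opt5.
Others (Opt7, Opt8, Opt9) are each worse than Opt5 on at least one objective.

Opt1, Opt2, Opt3, Opt4, Opt6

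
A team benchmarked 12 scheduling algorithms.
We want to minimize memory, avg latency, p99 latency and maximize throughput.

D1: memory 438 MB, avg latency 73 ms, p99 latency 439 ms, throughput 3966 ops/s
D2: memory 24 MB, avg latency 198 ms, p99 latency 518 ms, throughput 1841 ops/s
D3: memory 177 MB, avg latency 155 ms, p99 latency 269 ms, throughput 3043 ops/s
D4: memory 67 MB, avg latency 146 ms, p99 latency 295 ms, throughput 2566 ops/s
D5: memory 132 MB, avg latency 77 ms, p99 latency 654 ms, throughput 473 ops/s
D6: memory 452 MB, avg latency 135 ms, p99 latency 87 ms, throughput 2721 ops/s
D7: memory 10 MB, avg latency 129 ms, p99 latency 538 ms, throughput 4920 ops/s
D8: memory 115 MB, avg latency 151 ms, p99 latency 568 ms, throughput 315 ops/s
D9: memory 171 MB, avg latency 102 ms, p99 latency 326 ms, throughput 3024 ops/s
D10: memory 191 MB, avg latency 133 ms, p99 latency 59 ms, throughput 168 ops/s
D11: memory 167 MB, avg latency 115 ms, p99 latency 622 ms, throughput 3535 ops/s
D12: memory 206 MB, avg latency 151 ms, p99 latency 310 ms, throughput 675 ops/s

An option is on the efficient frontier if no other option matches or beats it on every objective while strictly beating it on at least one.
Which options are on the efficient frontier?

D1: not dominated (best avg latency).
D2: not dominated.
D3: not dominated.
D4: not dominated.
D5: not dominated.
D6: not dominated.
D7: not dominated (best memory).
D8: dominated by D4 (memory 67≤115, avg latency 146≤151, p99 latency 295≤568, throughput 2566≥315).
D9: not dominated.
D10: not dominated (best p99 latency).
D11: not dominated.
D12: dominated by D4 (memory 67≤206, avg latency 146≤151, p99 latency 295≤310, throughput 2566≥675).

D1, D2, D3, D4, D5, D6, D7, D9, D10, D11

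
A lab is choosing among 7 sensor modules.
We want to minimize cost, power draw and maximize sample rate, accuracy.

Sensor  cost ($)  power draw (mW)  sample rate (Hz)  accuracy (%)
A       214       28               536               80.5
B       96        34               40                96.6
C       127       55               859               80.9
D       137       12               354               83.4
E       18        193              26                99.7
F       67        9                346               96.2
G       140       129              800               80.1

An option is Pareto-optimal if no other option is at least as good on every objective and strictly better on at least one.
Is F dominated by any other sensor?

A: worse on cost (214 vs 67).
B: worse on cost (96 vs 67).
C: worse on cost (127 vs 67).
D: worse on cost (137 vs 67).
E: worse on power draw (193 vs 9).
G: worse on cost (140 vs 67).
No option is at least as good as F on every objective and strictly better on one.

No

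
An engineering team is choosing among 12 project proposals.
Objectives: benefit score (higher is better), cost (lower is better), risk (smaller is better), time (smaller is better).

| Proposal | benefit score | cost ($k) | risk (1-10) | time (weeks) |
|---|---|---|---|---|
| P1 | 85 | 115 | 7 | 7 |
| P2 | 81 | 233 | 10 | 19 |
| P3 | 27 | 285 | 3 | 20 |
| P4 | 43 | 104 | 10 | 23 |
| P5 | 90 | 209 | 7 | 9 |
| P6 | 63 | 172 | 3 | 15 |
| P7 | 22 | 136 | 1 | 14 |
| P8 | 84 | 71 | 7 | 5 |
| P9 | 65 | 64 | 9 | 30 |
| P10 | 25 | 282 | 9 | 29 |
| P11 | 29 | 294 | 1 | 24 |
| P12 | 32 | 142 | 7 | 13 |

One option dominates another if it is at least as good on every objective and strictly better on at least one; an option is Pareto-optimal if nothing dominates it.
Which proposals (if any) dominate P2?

P1, P5, P8

P1: benefit score 85≥81, cost 115≤233, risk 7≤10, time 7≤19 — dominates P2.
P5: benefit score 90≥81, cost 209≤233, risk 7≤10, time 9≤19 — dominates P2.
P8: benefit score 84≥81, cost 71≤233, risk 7≤10, time 5≤19 — dominates P2.
Others (P3, P4, P6, P7, P9, P10, P11, P12) are each worse than P2 on at least one objective.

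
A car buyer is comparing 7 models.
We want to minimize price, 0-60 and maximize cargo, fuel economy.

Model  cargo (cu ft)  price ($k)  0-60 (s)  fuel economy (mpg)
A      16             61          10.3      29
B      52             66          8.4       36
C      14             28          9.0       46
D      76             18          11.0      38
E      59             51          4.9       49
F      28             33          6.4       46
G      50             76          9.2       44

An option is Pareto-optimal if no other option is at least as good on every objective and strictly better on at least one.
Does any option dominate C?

No

A: worse on price (61 vs 28).
B: worse on price (66 vs 28).
D: worse on 0-60 (11.0 vs 9.0).
E: worse on price (51 vs 28).
F: worse on price (33 vs 28).
G: worse on price (76 vs 28).
No option is at least as good as C on every objective and strictly better on one.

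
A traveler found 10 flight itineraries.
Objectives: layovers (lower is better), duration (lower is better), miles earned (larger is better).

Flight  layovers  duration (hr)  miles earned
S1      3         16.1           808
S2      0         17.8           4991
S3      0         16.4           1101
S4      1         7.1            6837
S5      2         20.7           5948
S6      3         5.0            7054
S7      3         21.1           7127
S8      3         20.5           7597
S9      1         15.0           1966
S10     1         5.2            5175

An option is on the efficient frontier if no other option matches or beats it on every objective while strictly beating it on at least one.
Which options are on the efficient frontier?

S2, S3, S4, S6, S8, S10

S1: dominated by S4 (layovers 1≤3, duration 7.1≤16.1, miles earned 6837≥808).
S2: not dominated.
S3: not dominated.
S4: not dominated.
S5: dominated by S4 (layovers 1≤2, duration 7.1≤20.7, miles earned 6837≥5948).
S6: not dominated (best duration).
S7: dominated by S8 (layovers 3≤3, duration 20.5≤21.1, miles earned 7597≥7127).
S8: not dominated (best miles earned).
S9: dominated by S4 (layovers 1≤1, duration 7.1≤15.0, miles earned 6837≥1966).
S10: not dominated.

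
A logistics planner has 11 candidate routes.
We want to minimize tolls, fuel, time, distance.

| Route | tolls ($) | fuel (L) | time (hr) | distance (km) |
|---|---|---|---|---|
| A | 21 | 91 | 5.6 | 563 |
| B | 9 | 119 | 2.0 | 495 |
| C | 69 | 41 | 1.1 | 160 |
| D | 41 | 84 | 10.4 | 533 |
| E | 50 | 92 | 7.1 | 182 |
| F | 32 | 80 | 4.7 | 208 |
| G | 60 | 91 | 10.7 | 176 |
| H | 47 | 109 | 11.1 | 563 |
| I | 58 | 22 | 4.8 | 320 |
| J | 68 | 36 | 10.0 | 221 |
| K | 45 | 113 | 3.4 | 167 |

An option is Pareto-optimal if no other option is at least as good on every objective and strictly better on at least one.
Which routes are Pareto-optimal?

A, B, C, E, F, G, I, J, K

A: not dominated.
B: not dominated (best tolls).
C: not dominated (best time).
D: dominated by F (tolls 32≤41, fuel 80≤84, time 4.7≤10.4, distance 208≤533).
E: not dominated.
F: not dominated.
G: not dominated.
H: dominated by A (tolls 21≤47, fuel 91≤109, time 5.6≤11.1, distance 563≤563).
I: not dominated (best fuel).
J: not dominated.
K: not dominated.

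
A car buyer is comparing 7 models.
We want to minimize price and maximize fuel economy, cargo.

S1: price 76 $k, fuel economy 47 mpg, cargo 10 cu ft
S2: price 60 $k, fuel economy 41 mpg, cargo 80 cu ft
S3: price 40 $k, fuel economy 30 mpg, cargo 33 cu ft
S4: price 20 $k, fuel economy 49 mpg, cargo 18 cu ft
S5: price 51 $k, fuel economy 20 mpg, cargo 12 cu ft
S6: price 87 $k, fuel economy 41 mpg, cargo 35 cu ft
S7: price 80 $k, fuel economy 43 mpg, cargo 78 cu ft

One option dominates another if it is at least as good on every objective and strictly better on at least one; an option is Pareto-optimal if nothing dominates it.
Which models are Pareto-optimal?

S1: dominated by S4 (price 20≤76, fuel economy 49≥47, cargo 18≥10).
S2: not dominated (best cargo).
S3: not dominated.
S4: not dominated (best price).
S5: dominated by S3 (price 40≤51, fuel economy 30≥20, cargo 33≥12).
S6: dominated by S2 (price 60≤87, fuel economy 41≥41, cargo 80≥35).
S7: not dominated.

S2, S3, S4, S7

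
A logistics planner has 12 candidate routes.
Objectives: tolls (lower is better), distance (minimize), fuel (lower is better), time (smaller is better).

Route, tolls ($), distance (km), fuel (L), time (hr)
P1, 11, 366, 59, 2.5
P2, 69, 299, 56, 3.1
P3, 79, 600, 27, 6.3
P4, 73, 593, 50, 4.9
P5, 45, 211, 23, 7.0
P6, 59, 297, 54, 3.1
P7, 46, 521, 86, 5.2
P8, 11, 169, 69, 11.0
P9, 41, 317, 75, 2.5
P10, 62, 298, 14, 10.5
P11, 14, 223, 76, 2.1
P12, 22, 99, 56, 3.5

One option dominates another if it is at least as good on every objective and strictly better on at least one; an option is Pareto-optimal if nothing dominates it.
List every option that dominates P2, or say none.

P6: tolls 59≤69, distance 297≤299, fuel 54≤56, time 3.1≤3.1 — dominates P2.
Others (P1, P3, P4, P5, P7, P8, P9, P10, P11, P12) are each worse than P2 on at least one objective.

P6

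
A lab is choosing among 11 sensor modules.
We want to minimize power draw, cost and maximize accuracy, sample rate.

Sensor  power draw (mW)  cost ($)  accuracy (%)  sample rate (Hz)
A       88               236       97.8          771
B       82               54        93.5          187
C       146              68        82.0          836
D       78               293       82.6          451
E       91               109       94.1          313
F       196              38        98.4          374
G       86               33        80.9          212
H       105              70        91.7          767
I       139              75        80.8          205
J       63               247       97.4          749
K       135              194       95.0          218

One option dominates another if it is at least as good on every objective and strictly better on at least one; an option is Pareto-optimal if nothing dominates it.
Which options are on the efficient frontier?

A, B, C, E, F, G, H, J, K

A: not dominated.
B: not dominated.
C: not dominated (best sample rate).
D: dominated by J (power draw 63≤78, cost 247≤293, accuracy 97.4≥82.6, sample rate 749≥451).
E: not dominated.
F: not dominated (best accuracy).
G: not dominated (best cost).
H: not dominated.
I: dominated by G (power draw 86≤139, cost 33≤75, accuracy 80.9≥80.8, sample rate 212≥205).
J: not dominated (best power draw).
K: not dominated.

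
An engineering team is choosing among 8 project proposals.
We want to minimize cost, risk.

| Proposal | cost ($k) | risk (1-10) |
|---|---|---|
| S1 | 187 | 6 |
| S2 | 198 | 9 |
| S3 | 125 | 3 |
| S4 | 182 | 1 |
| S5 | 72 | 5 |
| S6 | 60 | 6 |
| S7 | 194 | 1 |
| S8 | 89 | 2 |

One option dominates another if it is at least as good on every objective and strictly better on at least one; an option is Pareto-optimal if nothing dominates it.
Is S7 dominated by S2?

No

S2 vs S7: S2 is worse on cost (198 vs 194), so it does not dominate S7.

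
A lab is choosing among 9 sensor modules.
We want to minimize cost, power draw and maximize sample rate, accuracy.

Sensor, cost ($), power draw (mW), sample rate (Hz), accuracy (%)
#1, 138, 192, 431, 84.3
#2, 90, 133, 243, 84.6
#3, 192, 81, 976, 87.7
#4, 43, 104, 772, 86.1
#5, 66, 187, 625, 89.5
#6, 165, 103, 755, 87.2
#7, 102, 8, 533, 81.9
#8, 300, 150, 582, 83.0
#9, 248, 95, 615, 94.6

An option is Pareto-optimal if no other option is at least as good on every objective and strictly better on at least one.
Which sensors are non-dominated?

#3, #4, #5, #6, #7, #9

#1: dominated by #4 (cost 43≤138, power draw 104≤192, sample rate 772≥431, accuracy 86.1≥84.3).
#2: dominated by #4 (cost 43≤90, power draw 104≤133, sample rate 772≥243, accuracy 86.1≥84.6).
#3: not dominated (best sample rate).
#4: not dominated (best cost).
#5: not dominated.
#6: not dominated.
#7: not dominated (best power draw).
#8: dominated by #3 (cost 192≤300, power draw 81≤150, sample rate 976≥582, accuracy 87.7≥83.0).
#9: not dominated (best accuracy).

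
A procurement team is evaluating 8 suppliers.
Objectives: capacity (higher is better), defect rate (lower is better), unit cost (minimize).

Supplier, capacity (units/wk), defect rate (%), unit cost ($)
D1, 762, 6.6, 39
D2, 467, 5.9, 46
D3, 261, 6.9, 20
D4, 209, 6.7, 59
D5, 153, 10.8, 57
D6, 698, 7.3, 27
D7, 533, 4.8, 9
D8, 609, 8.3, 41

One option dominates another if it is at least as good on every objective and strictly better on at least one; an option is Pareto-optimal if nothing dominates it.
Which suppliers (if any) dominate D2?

D7

D7: capacity 533≥467, defect rate 4.8≤5.9, unit cost 9≤46 — dominates D2.
Others (D1, D3, D4, D5, D6, D8) are each worse than D2 on at least one objective.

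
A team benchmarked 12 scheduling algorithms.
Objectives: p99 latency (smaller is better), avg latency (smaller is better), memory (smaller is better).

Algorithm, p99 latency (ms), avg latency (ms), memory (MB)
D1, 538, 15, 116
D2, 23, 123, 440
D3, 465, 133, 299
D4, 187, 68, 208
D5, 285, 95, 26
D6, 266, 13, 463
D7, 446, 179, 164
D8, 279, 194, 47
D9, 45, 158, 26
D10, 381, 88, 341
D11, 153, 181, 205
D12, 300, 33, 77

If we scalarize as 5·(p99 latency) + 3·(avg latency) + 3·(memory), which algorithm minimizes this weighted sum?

D9

D1: 5·538 + 3·15 + 3·116 = 3083
D2: 5·23 + 3·123 + 3·440 = 1804
D3: 5·465 + 3·133 + 3·299 = 3621
D4: 5·187 + 3·68 + 3·208 = 1763
D5: 5·285 + 3·95 + 3·26 = 1788
D6: 5·266 + 3·13 + 3·463 = 2758
D7: 5·446 + 3·179 + 3·164 = 3259
D8: 5·279 + 3·194 + 3·47 = 2118
D9: 5·45 + 3·158 + 3·26 = 777
D10: 5·381 + 3·88 + 3·341 = 3192
D11: 5·153 + 3·181 + 3·205 = 1923
D12: 5·300 + 3·33 + 3·77 = 1830
Lowest: D9 at 777.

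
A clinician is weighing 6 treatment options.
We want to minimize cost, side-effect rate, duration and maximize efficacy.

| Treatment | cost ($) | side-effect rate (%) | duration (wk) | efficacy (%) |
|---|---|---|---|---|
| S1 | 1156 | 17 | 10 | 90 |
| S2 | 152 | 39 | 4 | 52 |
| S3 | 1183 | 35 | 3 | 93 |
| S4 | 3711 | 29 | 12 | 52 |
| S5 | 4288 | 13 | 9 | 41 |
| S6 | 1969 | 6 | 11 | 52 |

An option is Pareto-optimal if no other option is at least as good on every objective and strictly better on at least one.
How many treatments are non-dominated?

S1: not dominated.
S2: not dominated (best cost).
S3: not dominated (best duration).
S4: dominated by S1 (cost 1156≤3711, side-effect rate 17≤29, duration 10≤12, efficacy 90≥52).
S5: not dominated.
S6: not dominated (best side-effect rate).
Pareto-optimal: S1, S2, S3, S5, S6 → 5.

5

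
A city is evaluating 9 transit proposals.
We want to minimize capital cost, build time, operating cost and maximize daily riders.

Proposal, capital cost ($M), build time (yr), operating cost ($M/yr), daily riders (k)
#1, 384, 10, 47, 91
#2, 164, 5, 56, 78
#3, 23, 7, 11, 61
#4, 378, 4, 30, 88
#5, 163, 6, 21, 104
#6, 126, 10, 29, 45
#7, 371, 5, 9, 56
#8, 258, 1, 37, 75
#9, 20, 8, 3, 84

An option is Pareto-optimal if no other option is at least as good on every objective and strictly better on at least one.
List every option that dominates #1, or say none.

#5: capital cost 163≤384, build time 6≤10, operating cost 21≤47, daily riders 104≥91 — dominates #1.
Others (#2, #3, #4, #6, #7, #8, #9) are each worse than #1 on at least one objective.

#5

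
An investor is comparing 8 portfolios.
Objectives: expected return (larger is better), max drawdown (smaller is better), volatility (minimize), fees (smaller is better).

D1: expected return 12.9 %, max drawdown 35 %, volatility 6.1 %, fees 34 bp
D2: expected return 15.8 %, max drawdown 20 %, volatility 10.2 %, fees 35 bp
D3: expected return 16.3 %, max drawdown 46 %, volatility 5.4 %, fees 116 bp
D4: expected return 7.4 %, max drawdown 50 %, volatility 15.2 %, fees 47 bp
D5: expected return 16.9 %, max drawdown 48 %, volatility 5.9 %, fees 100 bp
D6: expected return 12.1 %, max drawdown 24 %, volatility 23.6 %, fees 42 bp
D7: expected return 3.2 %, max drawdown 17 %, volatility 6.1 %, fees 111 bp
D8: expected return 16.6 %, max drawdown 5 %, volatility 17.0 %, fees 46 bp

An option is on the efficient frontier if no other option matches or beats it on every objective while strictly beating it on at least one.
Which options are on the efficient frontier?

D1, D2, D3, D5, D7, D8

D1: not dominated (best fees).
D2: not dominated.
D3: not dominated (best volatility).
D4: dominated by D1 (expected return 12.9≥7.4, max drawdown 35≤50, volatility 6.1≤15.2, fees 34≤47).
D5: not dominated (best expected return).
D6: dominated by D2 (expected return 15.8≥12.1, max drawdown 20≤24, volatility 10.2≤23.6, fees 35≤42).
D7: not dominated.
D8: not dominated (best max drawdown).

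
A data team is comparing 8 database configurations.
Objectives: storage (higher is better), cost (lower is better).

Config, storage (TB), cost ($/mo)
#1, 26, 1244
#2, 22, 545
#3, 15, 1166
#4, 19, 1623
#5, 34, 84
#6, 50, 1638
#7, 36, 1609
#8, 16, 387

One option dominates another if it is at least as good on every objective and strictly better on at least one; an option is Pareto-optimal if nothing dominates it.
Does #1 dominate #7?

#1 vs #7: #1 is worse on storage (26 vs 36), so it does not dominate #7.

No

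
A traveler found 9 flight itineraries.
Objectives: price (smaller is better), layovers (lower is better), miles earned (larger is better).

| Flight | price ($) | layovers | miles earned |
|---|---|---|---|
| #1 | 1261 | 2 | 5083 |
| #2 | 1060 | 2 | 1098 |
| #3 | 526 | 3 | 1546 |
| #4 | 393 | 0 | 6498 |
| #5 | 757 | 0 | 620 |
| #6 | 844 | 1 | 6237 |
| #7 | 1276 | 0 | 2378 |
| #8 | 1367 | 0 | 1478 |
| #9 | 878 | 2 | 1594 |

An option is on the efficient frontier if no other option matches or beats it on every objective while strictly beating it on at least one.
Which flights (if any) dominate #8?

#4, #7

#4: price 393≤1367, layovers 0≤0, miles earned 6498≥1478 — dominates #8.
#7: price 1276≤1367, layovers 0≤0, miles earned 2378≥1478 — dominates #8.
Others (#1, #2, #3, #5, #6, #9) are each worse than #8 on at least one objective.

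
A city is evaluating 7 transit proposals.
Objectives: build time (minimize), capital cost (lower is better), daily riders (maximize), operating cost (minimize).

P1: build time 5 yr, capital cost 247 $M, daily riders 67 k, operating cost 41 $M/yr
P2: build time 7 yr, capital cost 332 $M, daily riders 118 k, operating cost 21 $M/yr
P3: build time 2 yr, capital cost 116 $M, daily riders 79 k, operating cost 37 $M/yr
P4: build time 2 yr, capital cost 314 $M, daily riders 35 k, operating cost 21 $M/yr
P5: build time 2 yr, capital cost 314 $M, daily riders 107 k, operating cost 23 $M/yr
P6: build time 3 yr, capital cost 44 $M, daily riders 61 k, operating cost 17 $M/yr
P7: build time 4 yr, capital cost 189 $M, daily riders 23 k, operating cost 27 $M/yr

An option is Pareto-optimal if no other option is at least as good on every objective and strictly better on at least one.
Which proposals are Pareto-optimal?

P1: dominated by P3 (build time 2≤5, capital cost 116≤247, daily riders 79≥67, operating cost 37≤41).
P2: not dominated (best daily riders).
P3: not dominated.
P4: not dominated.
P5: not dominated.
P6: not dominated (best capital cost).
P7: dominated by P6 (build time 3≤4, capital cost 44≤189, daily riders 61≥23, operating cost 17≤27).

P2, P3, P4, P5, P6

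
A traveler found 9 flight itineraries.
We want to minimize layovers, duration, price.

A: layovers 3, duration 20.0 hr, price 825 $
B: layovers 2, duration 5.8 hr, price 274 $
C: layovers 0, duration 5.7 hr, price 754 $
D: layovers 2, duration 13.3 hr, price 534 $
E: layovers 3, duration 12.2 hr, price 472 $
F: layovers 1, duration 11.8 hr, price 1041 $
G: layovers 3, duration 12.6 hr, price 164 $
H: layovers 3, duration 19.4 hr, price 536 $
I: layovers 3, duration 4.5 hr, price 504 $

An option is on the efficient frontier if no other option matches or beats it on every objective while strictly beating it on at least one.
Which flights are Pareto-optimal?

B, C, G, I

A: dominated by B (layovers 2≤3, duration 5.8≤20.0, price 274≤825).
B: not dominated.
C: not dominated (best layovers).
D: dominated by B (layovers 2≤2, duration 5.8≤13.3, price 274≤534).
E: dominated by B (layovers 2≤3, duration 5.8≤12.2, price 274≤472).
F: dominated by C (layovers 0≤1, duration 5.7≤11.8, price 754≤1041).
G: not dominated (best price).
H: dominated by B (layovers 2≤3, duration 5.8≤19.4, price 274≤536).
I: not dominated (best duration).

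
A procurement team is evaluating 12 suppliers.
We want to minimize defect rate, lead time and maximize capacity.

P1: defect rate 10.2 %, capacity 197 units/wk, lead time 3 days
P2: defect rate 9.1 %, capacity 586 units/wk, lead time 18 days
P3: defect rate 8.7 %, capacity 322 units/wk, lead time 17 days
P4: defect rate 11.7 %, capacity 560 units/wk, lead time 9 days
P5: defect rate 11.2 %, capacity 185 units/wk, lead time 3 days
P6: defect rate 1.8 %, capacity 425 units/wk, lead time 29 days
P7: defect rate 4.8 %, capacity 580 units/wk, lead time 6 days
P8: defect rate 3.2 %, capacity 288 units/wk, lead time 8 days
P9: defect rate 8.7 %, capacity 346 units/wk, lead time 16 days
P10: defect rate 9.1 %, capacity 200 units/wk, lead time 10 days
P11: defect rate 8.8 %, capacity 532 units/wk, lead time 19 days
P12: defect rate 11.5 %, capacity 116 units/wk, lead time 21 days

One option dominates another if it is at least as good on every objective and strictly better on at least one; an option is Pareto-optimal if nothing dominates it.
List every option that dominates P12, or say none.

P1, P2, P3, P5, P7, P8, P9, P10, P11

P1: defect rate 10.2≤11.5, capacity 197≥116, lead time 3≤21 — dominates P12.
P2: defect rate 9.1≤11.5, capacity 586≥116, lead time 18≤21 — dominates P12.
P3: defect rate 8.7≤11.5, capacity 322≥116, lead time 17≤21 — dominates P12.
P5: defect rate 11.2≤11.5, capacity 185≥116, lead time 3≤21 — dominates P12.
P7: defect rate 4.8≤11.5, capacity 580≥116, lead time 6≤21 — dominates P12.
P8: defect rate 3.2≤11.5, capacity 288≥116, lead time 8≤21 — dominates P12.
P9: defect rate 8.7≤11.5, capacity 346≥116, lead time 16≤21 — dominates P12.
P10: defect rate 9.1≤11.5, capacity 200≥116, lead time 10≤21 — dominates P12.
P11: defect rate 8.8≤11.5, capacity 532≥116, lead time 19≤21 — dominates P12.
Others (P4, P6) are each worse than P12 on at least one objective.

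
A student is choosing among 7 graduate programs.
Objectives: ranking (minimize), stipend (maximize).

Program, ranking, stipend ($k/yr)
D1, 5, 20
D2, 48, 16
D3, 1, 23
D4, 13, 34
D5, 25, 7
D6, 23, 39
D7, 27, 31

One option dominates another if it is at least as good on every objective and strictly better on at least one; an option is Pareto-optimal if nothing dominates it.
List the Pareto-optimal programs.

D3, D4, D6

D1: dominated by D3 (ranking 1≤5, stipend 23≥20).
D2: dominated by D1 (ranking 5≤48, stipend 20≥16).
D3: not dominated (best ranking).
D4: not dominated.
D5: dominated by D1 (ranking 5≤25, stipend 20≥7).
D6: not dominated (best stipend).
D7: dominated by D4 (ranking 13≤27, stipend 34≥31).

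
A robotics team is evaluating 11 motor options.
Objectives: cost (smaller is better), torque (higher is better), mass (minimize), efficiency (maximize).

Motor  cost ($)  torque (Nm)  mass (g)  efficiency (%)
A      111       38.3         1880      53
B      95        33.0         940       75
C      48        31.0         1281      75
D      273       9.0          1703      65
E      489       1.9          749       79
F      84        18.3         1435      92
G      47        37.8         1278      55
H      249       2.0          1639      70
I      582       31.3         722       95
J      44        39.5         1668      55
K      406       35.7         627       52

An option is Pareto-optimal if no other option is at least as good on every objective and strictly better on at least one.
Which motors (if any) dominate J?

none

A: worse on cost (111 vs 44).
B: worse on cost (95 vs 44).
C: worse on cost (48 vs 44).
D: worse on cost (273 vs 44).
E: worse on cost (489 vs 44).
F: worse on cost (84 vs 44).
G: worse on cost (47 vs 44).
H: worse on cost (249 vs 44).
I: worse on cost (582 vs 44).
K: worse on cost (406 vs 44).
No option dominates J.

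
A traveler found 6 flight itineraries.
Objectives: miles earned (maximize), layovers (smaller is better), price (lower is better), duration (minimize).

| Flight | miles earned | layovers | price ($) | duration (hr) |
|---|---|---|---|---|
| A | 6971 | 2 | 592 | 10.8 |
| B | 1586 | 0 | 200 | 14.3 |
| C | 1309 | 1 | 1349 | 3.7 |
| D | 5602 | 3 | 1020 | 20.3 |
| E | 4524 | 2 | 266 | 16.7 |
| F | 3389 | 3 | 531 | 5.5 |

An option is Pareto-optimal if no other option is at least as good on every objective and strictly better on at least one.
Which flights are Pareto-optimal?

A: not dominated (best miles earned).
B: not dominated (best layovers).
C: not dominated (best duration).
D: dominated by A (miles earned 6971≥5602, layovers 2≤3, price 592≤1020, duration 10.8≤20.3).
E: not dominated.
F: not dominated.

A, B, C, E, F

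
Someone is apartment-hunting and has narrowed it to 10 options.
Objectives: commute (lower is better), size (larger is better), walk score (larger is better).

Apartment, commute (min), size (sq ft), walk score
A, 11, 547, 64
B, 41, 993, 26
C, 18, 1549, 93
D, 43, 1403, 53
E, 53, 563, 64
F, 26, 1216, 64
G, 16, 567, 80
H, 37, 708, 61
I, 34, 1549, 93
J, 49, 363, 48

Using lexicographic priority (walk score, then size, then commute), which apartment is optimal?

First maximize walk score: best is 93, kept {C, I}.
Then maximize size: best is 1549, kept {C, I}.
Then minimize commute: best is 18, kept {C}.

C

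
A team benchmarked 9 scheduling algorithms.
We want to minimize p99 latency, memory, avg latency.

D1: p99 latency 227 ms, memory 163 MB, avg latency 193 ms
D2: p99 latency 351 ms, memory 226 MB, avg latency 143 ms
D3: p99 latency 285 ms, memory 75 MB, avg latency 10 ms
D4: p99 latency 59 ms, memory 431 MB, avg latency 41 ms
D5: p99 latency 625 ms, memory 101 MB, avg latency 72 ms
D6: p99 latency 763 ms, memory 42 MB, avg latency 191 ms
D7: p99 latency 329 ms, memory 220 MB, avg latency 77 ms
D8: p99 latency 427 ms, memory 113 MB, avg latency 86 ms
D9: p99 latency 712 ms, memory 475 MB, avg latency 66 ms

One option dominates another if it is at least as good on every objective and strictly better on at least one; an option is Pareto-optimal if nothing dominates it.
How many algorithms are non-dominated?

4

D1: not dominated.
D2: dominated by D3 (p99 latency 285≤351, memory 75≤226, avg latency 10≤143).
D3: not dominated (best avg latency).
D4: not dominated (best p99 latency).
D5: dominated by D3 (p99 latency 285≤625, memory 75≤101, avg latency 10≤72).
D6: not dominated (best memory).
D7: dominated by D3 (p99 latency 285≤329, memory 75≤220, avg latency 10≤77).
D8: dominated by D3 (p99 latency 285≤427, memory 75≤113, avg latency 10≤86).
D9: dominated by D3 (p99 latency 285≤712, memory 75≤475, avg latency 10≤66).
Pareto-optimal: D1, D3, D4, D6 → 4.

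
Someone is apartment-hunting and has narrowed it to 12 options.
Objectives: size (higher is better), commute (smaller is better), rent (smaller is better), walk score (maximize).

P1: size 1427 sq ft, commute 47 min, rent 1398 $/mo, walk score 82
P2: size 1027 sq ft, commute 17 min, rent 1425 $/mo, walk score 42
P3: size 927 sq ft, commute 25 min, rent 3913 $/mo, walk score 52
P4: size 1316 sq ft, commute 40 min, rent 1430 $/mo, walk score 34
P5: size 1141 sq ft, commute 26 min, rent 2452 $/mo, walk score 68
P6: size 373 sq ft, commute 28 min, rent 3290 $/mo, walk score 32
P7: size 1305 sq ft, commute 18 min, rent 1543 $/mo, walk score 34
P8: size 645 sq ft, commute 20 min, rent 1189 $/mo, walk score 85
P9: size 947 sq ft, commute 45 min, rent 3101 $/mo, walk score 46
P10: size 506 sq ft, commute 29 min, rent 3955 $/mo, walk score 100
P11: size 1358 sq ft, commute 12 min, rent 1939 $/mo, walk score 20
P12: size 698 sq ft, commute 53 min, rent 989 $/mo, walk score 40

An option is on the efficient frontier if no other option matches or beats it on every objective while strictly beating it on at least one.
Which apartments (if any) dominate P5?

none

P1: worse on commute (47 vs 26).
P2: worse on size (1027 vs 1141).
P3: worse on size (927 vs 1141).
P4: worse on commute (40 vs 26).
P6: worse on size (373 vs 1141).
P7: worse on walk score (34 vs 68).
P8: worse on size (645 vs 1141).
P9: worse on size (947 vs 1141).
P10: worse on size (506 vs 1141).
P11: worse on walk score (20 vs 68).
P12: worse on size (698 vs 1141).
No option dominates P5.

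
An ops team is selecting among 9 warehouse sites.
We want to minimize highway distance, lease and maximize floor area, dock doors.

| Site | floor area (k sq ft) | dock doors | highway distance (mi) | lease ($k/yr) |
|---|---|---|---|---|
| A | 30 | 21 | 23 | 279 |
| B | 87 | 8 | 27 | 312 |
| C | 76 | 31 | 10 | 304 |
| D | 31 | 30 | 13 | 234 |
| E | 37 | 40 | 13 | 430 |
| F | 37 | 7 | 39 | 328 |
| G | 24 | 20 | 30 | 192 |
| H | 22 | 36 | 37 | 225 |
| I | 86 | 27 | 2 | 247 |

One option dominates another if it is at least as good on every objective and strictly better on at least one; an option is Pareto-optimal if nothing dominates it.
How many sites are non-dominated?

A: dominated by D (floor area 31≥30, dock doors 30≥21, highway distance 13≤23, lease 234≤279).
B: not dominated (best floor area).
C: not dominated.
D: not dominated.
E: not dominated (best dock doors).
F: dominated by B (floor area 87≥37, dock doors 8≥7, highway distance 27≤39, lease 312≤328).
G: not dominated (best lease).
H: not dominated.
I: not dominated (best highway distance).
Pareto-optimal: B, C, D, E, G, H, I → 7.

7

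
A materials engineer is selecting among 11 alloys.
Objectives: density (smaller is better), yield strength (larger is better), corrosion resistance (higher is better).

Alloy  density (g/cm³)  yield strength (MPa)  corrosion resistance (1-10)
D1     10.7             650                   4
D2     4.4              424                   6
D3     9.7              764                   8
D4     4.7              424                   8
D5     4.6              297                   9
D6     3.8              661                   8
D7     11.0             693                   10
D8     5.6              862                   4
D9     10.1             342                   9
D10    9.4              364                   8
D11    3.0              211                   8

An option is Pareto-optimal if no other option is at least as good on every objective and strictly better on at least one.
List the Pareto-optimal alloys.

D1: dominated by D3 (density 9.7≤10.7, yield strength 764≥650, corrosion resistance 8≥4).
D2: dominated by D6 (density 3.8≤4.4, yield strength 661≥424, corrosion resistance 8≥6).
D3: not dominated.
D4: dominated by D6 (density 3.8≤4.7, yield strength 661≥424, corrosion resistance 8≥8).
D5: not dominated.
D6: not dominated.
D7: not dominated (best corrosion resistance).
D8: not dominated (best yield strength).
D9: not dominated.
D10: dominated by D4 (density 4.7≤9.4, yield strength 424≥364, corrosion resistance 8≥8).
D11: not dominated (best density).

D3, D5, D6, D7, D8, D9, D11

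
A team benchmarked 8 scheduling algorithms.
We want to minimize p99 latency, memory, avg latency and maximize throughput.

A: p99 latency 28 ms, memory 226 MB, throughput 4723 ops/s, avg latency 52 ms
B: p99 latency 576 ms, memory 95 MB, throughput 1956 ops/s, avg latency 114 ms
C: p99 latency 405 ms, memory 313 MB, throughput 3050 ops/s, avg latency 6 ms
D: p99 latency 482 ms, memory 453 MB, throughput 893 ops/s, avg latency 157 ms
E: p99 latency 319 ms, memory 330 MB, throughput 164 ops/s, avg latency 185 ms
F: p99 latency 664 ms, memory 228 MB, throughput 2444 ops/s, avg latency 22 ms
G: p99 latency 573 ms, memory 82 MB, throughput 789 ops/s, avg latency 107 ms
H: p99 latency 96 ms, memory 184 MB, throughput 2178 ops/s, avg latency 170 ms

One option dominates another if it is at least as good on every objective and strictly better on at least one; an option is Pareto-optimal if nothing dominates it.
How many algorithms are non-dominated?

A: not dominated (best p99 latency).
B: not dominated.
C: not dominated (best avg latency).
D: dominated by A (p99 latency 28≤482, memory 226≤453, throughput 4723≥893, avg latency 52≤157).
E: dominated by A (p99 latency 28≤319, memory 226≤330, throughput 4723≥164, avg latency 52≤185).
F: not dominated.
G: not dominated (best memory).
H: not dominated.
Pareto-optimal: A, B, C, F, G, H → 6.

6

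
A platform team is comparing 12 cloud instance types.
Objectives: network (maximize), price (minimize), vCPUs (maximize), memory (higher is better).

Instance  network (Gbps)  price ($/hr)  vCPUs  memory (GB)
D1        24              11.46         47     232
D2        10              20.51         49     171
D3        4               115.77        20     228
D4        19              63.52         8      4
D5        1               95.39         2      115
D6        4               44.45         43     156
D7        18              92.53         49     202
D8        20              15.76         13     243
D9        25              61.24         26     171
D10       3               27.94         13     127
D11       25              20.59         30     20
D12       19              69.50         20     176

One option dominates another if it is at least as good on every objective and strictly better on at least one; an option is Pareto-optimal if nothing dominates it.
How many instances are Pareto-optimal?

6

D1: not dominated (best price).
D2: not dominated.
D3: dominated by D1 (network 24≥4, price 11.46≤115.77, vCPUs 47≥20, memory 232≥228).
D4: dominated by D1 (network 24≥19, price 11.46≤63.52, vCPUs 47≥8, memory 232≥4).
D5: dominated by D1 (network 24≥1, price 11.46≤95.39, vCPUs 47≥2, memory 232≥115).
D6: dominated by D1 (network 24≥4, price 11.46≤44.45, vCPUs 47≥43, memory 232≥156).
D7: not dominated.
D8: not dominated (best memory).
D9: not dominated.
D10: dominated by D1 (network 24≥3, price 11.46≤27.94, vCPUs 47≥13, memory 232≥127).
D11: not dominated.
D12: dominated by D1 (network 24≥19, price 11.46≤69.50, vCPUs 47≥20, memory 232≥176).
Pareto-optimal: D1, D2, D7, D8, D9, D11 → 6.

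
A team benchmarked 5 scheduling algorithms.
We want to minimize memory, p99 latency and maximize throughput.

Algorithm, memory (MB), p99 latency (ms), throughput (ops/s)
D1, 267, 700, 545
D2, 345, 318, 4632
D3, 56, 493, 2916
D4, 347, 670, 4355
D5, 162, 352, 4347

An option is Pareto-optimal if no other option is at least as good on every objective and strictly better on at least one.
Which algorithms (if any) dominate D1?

D3, D5

D3: memory 56≤267, p99 latency 493≤700, throughput 2916≥545 — dominates D1.
D5: memory 162≤267, p99 latency 352≤700, throughput 4347≥545 — dominates D1.
Others (D2, D4) are each worse than D1 on at least one objective.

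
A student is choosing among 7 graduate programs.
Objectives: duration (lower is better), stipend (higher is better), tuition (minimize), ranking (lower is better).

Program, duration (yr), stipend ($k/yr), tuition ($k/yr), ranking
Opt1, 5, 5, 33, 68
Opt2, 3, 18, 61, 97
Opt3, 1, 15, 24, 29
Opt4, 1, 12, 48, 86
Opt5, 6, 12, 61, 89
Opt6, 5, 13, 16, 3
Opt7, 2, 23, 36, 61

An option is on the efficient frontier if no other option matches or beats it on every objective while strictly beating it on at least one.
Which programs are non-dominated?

Opt3, Opt6, Opt7

Opt1: dominated by Opt3 (duration 1≤5, stipend 15≥5, tuition 24≤33, ranking 29≤68).
Opt2: dominated by Opt7 (duration 2≤3, stipend 23≥18, tuition 36≤61, ranking 61≤97).
Opt3: not dominated.
Opt4: dominated by Opt3 (duration 1≤1, stipend 15≥12, tuition 24≤48, ranking 29≤86).
Opt5: dominated by Opt3 (duration 1≤6, stipend 15≥12, tuition 24≤61, ranking 29≤89).
Opt6: not dominated (best tuition).
Opt7: not dominated (best stipend).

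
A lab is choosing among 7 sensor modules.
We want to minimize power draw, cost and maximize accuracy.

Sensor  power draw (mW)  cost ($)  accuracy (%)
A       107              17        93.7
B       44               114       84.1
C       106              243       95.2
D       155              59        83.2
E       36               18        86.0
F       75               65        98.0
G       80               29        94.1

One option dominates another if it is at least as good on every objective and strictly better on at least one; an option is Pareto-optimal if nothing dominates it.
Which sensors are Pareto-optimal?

A: not dominated (best cost).
B: dominated by E (power draw 36≤44, cost 18≤114, accuracy 86.0≥84.1).
C: dominated by F (power draw 75≤106, cost 65≤243, accuracy 98.0≥95.2).
D: dominated by A (power draw 107≤155, cost 17≤59, accuracy 93.7≥83.2).
E: not dominated (best power draw).
F: not dominated (best accuracy).
G: not dominated.

A, E, F, G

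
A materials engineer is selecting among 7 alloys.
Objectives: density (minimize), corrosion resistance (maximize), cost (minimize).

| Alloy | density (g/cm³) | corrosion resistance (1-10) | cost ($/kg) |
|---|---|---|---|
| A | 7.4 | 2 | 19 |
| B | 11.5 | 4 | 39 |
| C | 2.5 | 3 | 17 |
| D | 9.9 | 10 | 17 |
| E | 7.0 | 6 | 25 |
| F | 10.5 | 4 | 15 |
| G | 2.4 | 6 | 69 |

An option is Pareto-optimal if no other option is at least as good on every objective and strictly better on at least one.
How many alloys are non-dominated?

5

A: dominated by C (density 2.5≤7.4, corrosion resistance 3≥2, cost 17≤19).
B: dominated by D (density 9.9≤11.5, corrosion resistance 10≥4, cost 17≤39).
C: not dominated.
D: not dominated (best corrosion resistance).
E: not dominated.
F: not dominated (best cost).
G: not dominated (best density).
Pareto-optimal: C, D, E, F, G → 5.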